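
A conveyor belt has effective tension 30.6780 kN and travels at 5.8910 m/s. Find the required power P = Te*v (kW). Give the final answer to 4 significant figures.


P = Te * v = 30.6780 * 5.8910
P = 180.7 kW


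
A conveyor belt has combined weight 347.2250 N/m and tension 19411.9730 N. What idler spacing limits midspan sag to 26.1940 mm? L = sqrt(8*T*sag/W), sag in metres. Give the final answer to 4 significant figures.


sag = 26.1940/1000 = 0.026194 m
L = sqrt(8 * 19411.9730 * 0.026194 / 347.2250)
L = 3.423 m


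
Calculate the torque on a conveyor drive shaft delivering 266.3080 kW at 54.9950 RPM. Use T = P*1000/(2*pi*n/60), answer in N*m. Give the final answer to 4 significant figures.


omega = 2*pi*54.9950/60 = 5.75906 rad/s
T = 266.3080*1000 / 5.75906
T = 46240 N*m


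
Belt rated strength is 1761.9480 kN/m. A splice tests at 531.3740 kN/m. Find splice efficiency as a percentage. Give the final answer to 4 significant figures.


Eff = 531.3740 / 1761.9480 * 100
Eff = 30.16 %


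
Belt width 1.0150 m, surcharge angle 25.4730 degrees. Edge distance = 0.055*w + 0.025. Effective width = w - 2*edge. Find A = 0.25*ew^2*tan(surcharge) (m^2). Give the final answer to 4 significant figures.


edge = 0.055*1.0150 + 0.025 = 0.080825 m
ew = 1.0150 - 2*0.080825 = 0.85335 m
A = 0.25 * 0.85335^2 * tan(25.4730 deg)
A = 0.08673 m^2


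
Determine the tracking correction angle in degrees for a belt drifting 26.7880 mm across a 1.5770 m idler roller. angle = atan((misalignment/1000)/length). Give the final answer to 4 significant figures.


misalign_m = 26.7880 / 1000 = 0.026788 m
angle = atan(0.026788 / 1.5770)
angle = 0.9732 deg


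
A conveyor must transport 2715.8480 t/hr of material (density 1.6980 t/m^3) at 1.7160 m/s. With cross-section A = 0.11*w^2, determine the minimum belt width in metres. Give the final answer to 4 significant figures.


A_req = 2715.8480 / (1.7160 * 1.6980 * 3600) = 0.25891 m^2
w = sqrt(0.25891 / 0.11)
w = 1.534 m


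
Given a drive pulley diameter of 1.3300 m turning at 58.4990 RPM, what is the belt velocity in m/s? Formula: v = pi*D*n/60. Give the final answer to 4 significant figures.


v = pi * 1.3300 * 58.4990 / 60
v = 4.074 m/s


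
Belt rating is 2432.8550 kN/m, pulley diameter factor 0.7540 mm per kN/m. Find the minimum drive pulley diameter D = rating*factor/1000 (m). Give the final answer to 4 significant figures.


D = 2432.8550 * 0.7540 / 1000
D = 1.834 m


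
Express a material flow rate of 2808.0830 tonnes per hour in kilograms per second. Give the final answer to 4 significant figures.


m_dot = 2808.0830 * 1000 / 3600
m_dot = 780.0 kg/s


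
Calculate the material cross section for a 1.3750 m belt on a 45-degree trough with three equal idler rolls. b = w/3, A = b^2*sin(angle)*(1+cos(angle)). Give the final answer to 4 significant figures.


b = 1.3750/3 = 0.458333 m
A = 0.458333^2 * sin(45 deg) * (1 + cos(45 deg))
A = 0.2536 m^2


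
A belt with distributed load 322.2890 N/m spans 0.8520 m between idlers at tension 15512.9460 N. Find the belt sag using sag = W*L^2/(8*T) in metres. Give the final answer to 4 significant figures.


sag = 322.2890 * 0.8520^2 / (8 * 15512.9460)
sag = 0.001885 m


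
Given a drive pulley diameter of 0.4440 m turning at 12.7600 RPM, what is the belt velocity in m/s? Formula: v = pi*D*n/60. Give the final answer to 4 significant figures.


v = pi * 0.4440 * 12.7600 / 60
v = 0.2966 m/s


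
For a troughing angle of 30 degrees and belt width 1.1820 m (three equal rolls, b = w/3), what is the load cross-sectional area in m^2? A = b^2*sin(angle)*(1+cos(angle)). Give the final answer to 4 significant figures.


b = 1.1820/3 = 0.394 m
A = 0.394^2 * sin(30 deg) * (1 + cos(30 deg))
A = 0.1448 m^2


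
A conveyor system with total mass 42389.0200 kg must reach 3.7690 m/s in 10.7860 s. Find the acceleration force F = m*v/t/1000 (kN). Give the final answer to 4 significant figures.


F = 42389.0200 * 3.7690 / 10.7860 / 1000
F = 14.81 kN


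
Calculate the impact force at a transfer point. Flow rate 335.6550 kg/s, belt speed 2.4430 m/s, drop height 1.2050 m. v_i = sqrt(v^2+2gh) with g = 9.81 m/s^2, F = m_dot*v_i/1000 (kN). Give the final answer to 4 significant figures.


v_i = sqrt(2.4430^2 + 2*9.81*1.2050) = 5.44154 m/s
F = 335.6550 * 5.44154 / 1000
F = 1.826 kN


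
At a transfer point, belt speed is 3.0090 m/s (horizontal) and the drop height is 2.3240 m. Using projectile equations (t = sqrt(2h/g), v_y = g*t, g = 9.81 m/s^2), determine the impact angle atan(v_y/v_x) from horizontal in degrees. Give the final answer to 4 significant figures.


t = sqrt(2*2.3240/9.81) = 0.688333 s
v_y = 9.81 * 0.688333 = 6.75255 m/s
angle = atan(6.75255 / 3.0090) = 65.98 deg


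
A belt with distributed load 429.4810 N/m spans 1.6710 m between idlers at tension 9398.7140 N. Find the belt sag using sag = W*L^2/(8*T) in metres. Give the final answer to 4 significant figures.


sag = 429.4810 * 1.6710^2 / (8 * 9398.7140)
sag = 0.01595 m


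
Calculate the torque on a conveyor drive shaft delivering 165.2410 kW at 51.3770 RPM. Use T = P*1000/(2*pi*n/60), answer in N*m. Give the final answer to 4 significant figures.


omega = 2*pi*51.3770/60 = 5.38019 rad/s
T = 165.2410*1000 / 5.38019
T = 30710 N*m


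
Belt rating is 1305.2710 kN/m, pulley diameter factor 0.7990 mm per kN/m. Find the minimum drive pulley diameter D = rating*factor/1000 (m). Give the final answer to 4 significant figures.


D = 1305.2710 * 0.7990 / 1000
D = 1.043 m


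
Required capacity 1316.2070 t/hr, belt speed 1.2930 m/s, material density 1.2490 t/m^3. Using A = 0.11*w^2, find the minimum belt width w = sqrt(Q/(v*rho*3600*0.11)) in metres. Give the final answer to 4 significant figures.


A_req = 1316.2070 / (1.2930 * 1.2490 * 3600) = 0.226392 m^2
w = sqrt(0.226392 / 0.11)
w = 1.435 m


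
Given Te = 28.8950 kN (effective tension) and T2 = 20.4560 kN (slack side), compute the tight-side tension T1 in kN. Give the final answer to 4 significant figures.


T1 = Te + T2 = 28.8950 + 20.4560
T1 = 49.35 kN


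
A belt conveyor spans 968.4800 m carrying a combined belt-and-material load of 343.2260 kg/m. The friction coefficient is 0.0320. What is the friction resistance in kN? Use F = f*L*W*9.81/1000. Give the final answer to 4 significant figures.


F = 0.0320 * 968.4800 * 343.2260 * 9.81 / 1000
F = 104.3 kN


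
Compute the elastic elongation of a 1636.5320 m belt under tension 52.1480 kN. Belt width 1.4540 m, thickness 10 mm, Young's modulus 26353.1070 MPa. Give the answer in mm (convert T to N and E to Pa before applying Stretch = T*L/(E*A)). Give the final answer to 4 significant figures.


A = 1.4540 * 0.01 = 0.01454 m^2
Stretch = 52.1480*1000 * 1636.5320 / (26353.1070e6 * 0.01454) * 1000
Stretch = 222.7 mm


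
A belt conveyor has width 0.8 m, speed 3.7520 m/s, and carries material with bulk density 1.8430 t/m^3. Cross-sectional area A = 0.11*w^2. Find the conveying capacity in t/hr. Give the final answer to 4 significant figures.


A = 0.11 * 0.8^2 = 0.0704 m^2
C = 0.0704 * 3.7520 * 1.8430 * 3600
C = 1753 t/hr


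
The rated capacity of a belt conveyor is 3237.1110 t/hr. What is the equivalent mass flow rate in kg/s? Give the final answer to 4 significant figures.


m_dot = 3237.1110 * 1000 / 3600
m_dot = 899.2 kg/s


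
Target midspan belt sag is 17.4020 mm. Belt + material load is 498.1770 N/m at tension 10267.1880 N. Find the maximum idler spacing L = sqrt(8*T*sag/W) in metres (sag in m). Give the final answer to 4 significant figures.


sag = 17.4020/1000 = 0.017402 m
L = sqrt(8 * 10267.1880 * 0.017402 / 498.1770)
L = 1.694 m


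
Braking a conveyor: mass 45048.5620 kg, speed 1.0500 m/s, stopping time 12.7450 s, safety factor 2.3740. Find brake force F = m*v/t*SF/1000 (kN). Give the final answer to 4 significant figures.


F = 45048.5620 * 1.0500 / 12.7450 * 2.3740 / 1000
F = 8.811 kN


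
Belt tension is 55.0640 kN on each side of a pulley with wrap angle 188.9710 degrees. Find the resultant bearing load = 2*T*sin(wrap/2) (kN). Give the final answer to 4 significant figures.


F = 2 * 55.0640 * sin(188.9710/2 deg)
F = 109.8 kN


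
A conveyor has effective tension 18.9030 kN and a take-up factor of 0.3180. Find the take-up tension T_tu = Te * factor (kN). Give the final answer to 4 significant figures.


T_tu = 18.9030 * 0.3180
T_tu = 6.011 kN


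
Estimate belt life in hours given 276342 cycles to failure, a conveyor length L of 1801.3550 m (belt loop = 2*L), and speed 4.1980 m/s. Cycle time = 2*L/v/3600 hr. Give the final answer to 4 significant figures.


cycle_time = 2 * 1801.3550 / 4.1980 / 3600 = 0.238388 hr
life = 276342 * 0.238388 = 65880 hours


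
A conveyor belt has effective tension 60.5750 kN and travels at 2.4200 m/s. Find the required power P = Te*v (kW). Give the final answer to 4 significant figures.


P = Te * v = 60.5750 * 2.4200
P = 146.6 kW


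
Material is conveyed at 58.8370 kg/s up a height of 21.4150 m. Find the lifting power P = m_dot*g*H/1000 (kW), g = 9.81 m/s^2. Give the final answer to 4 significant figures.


P = 58.8370 * 9.81 * 21.4150 / 1000
P = 12.36 kW


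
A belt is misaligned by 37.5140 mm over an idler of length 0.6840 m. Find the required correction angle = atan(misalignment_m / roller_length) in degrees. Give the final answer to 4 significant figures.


misalign_m = 37.5140 / 1000 = 0.037514 m
angle = atan(0.037514 / 0.6840)
angle = 3.139 deg


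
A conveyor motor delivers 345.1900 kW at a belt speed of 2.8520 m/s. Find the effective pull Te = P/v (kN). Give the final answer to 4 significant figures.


Te = P / v = 345.1900 / 2.8520
Te = 121.0 kN


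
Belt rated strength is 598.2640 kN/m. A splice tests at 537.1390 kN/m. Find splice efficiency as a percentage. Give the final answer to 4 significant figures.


Eff = 537.1390 / 598.2640 * 100
Eff = 89.78 %


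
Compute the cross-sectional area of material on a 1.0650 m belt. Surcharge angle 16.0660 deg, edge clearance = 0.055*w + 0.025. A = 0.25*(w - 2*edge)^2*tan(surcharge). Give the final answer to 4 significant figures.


edge = 0.055*1.0650 + 0.025 = 0.083575 m
ew = 1.0650 - 2*0.083575 = 0.89785 m
A = 0.25 * 0.89785^2 * tan(16.0660 deg)
A = 0.05804 m^2


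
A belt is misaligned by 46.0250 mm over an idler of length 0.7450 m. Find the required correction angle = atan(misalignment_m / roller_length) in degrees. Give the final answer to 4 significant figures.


misalign_m = 46.0250 / 1000 = 0.046025 m
angle = atan(0.046025 / 0.7450)
angle = 3.535 deg


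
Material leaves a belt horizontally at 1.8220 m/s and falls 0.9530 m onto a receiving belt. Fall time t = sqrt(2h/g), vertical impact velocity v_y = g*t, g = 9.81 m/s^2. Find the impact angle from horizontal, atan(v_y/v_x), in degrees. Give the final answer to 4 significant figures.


t = sqrt(2*0.9530/9.81) = 0.440785 s
v_y = 9.81 * 0.440785 = 4.3241 m/s
angle = atan(4.3241 / 1.8220) = 67.15 deg


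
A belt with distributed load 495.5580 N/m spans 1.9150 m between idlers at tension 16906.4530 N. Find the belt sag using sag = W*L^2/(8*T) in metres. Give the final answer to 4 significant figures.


sag = 495.5580 * 1.9150^2 / (8 * 16906.4530)
sag = 0.01344 m


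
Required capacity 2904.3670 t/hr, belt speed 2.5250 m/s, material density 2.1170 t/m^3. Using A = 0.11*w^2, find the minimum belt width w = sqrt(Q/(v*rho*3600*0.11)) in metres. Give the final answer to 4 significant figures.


A_req = 2904.3670 / (2.5250 * 2.1170 * 3600) = 0.150927 m^2
w = sqrt(0.150927 / 0.11)
w = 1.171 m


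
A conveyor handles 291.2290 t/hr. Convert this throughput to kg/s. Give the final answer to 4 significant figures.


m_dot = 291.2290 * 1000 / 3600
m_dot = 80.90 kg/s


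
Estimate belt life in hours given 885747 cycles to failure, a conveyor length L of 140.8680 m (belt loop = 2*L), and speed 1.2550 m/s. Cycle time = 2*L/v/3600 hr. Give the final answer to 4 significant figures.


cycle_time = 2 * 140.8680 / 1.2550 / 3600 = 0.0623586 hr
life = 885747 * 0.0623586 = 55230 hours


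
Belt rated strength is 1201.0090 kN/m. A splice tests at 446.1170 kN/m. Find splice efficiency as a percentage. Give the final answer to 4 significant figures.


Eff = 446.1170 / 1201.0090 * 100
Eff = 37.15 %


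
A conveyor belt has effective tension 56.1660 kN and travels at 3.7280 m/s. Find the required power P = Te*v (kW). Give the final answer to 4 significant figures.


P = Te * v = 56.1660 * 3.7280
P = 209.4 kW


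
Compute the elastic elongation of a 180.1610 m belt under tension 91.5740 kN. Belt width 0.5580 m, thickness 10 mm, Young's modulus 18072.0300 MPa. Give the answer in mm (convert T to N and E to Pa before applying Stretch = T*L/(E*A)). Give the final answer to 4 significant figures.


A = 0.5580 * 0.01 = 0.00558 m^2
Stretch = 91.5740*1000 * 180.1610 / (18072.0300e6 * 0.00558) * 1000
Stretch = 163.6 mm


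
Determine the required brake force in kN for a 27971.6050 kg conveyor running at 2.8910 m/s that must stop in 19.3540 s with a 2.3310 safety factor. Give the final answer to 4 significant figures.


F = 27971.6050 * 2.8910 / 19.3540 * 2.3310 / 1000
F = 9.740 kN


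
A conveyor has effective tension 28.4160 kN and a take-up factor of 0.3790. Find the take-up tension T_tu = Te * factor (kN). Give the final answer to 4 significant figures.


T_tu = 28.4160 * 0.3790
T_tu = 10.77 kN


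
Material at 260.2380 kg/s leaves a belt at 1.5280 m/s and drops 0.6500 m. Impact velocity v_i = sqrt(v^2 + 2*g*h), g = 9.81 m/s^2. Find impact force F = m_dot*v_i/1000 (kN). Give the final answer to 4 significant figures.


v_i = sqrt(1.5280^2 + 2*9.81*0.6500) = 3.8843 m/s
F = 260.2380 * 3.8843 / 1000
F = 1.011 kN


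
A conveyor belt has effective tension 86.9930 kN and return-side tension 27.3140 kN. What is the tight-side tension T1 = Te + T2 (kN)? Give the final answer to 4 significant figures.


T1 = Te + T2 = 86.9930 + 27.3140
T1 = 114.3 kN


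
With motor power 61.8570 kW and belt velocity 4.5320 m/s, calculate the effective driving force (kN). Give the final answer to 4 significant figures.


Te = P / v = 61.8570 / 4.5320
Te = 13.65 kN


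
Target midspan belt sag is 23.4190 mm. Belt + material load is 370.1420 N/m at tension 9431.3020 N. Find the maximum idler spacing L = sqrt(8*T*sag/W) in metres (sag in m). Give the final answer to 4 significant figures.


sag = 23.4190/1000 = 0.023419 m
L = sqrt(8 * 9431.3020 * 0.023419 / 370.1420)
L = 2.185 m


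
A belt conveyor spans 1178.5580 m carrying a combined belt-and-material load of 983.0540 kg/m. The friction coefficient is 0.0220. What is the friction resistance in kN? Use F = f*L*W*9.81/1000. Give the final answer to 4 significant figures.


F = 0.0220 * 1178.5580 * 983.0540 * 9.81 / 1000
F = 250.0 kN


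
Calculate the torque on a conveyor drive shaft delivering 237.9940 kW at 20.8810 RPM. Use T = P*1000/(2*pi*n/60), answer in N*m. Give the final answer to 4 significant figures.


omega = 2*pi*20.8810/60 = 2.18665 rad/s
T = 237.9940*1000 / 2.18665
T = 108800 N*m


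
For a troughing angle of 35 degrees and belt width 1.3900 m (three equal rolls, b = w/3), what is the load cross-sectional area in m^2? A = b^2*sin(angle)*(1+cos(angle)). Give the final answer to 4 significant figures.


b = 1.3900/3 = 0.463333 m
A = 0.463333^2 * sin(35 deg) * (1 + cos(35 deg))
A = 0.2240 m^2


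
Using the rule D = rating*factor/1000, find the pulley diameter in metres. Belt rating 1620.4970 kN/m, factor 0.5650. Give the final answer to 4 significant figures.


D = 1620.4970 * 0.5650 / 1000
D = 0.9156 m


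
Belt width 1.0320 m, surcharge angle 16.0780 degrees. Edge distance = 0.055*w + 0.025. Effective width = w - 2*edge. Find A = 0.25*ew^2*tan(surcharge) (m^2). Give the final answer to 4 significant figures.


edge = 0.055*1.0320 + 0.025 = 0.08176 m
ew = 1.0320 - 2*0.08176 = 0.86848 m
A = 0.25 * 0.86848^2 * tan(16.0780 deg)
A = 0.05435 m^2


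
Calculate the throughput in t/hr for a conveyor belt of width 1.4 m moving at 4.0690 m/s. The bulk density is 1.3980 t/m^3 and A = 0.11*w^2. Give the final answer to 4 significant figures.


A = 0.11 * 1.4^2 = 0.2156 m^2
C = 0.2156 * 4.0690 * 1.3980 * 3600
C = 4415 t/hr


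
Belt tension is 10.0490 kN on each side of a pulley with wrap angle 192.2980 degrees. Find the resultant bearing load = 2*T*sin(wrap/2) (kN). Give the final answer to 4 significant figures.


F = 2 * 10.0490 * sin(192.2980/2 deg)
F = 19.98 kN


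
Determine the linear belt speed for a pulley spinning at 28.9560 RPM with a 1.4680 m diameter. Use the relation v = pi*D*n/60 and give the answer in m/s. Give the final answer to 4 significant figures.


v = pi * 1.4680 * 28.9560 / 60
v = 2.226 m/s


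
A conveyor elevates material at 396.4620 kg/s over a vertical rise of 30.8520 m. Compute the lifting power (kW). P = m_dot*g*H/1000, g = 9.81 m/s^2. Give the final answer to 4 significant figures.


P = 396.4620 * 9.81 * 30.8520 / 1000
P = 120.0 kW


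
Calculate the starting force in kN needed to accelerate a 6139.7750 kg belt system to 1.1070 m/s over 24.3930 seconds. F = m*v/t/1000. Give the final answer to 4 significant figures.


F = 6139.7750 * 1.1070 / 24.3930 / 1000
F = 0.2786 kN


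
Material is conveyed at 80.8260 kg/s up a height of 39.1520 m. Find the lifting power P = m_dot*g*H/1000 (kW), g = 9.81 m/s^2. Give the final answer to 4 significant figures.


P = 80.8260 * 9.81 * 39.1520 / 1000
P = 31.04 kW


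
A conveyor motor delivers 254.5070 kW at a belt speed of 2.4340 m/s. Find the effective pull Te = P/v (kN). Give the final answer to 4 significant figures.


Te = P / v = 254.5070 / 2.4340
Te = 104.6 kN


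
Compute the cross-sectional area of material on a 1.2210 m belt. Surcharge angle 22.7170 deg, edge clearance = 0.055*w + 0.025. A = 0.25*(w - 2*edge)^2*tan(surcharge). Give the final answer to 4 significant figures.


edge = 0.055*1.2210 + 0.025 = 0.092155 m
ew = 1.2210 - 2*0.092155 = 1.03669 m
A = 0.25 * 1.03669^2 * tan(22.7170 deg)
A = 0.1125 m^2


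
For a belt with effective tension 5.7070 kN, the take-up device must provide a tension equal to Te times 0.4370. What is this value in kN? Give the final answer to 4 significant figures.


T_tu = 5.7070 * 0.4370
T_tu = 2.494 kN


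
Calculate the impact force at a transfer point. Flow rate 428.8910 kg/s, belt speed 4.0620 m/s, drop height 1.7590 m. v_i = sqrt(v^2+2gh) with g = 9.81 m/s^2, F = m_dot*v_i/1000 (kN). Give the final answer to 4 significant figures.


v_i = sqrt(4.0620^2 + 2*9.81*1.7590) = 7.14223 m/s
F = 428.8910 * 7.14223 / 1000
F = 3.063 kN


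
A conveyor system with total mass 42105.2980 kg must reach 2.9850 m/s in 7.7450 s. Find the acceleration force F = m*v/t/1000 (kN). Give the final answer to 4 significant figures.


F = 42105.2980 * 2.9850 / 7.7450 / 1000
F = 16.23 kN


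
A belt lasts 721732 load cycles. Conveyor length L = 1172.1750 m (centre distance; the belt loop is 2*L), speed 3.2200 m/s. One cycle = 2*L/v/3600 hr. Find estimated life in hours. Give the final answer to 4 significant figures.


cycle_time = 2 * 1172.1750 / 3.2200 / 3600 = 0.202239 hr
life = 721732 * 0.202239 = 146000 hours


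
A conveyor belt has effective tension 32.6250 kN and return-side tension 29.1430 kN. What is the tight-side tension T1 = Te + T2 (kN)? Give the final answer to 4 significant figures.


T1 = Te + T2 = 32.6250 + 29.1430
T1 = 61.77 kN


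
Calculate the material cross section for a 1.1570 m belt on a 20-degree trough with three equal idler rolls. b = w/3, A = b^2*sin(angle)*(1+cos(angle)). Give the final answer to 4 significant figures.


b = 1.1570/3 = 0.385667 m
A = 0.385667^2 * sin(20 deg) * (1 + cos(20 deg))
A = 0.09868 m^2


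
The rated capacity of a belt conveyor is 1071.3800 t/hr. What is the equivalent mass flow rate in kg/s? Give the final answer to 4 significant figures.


m_dot = 1071.3800 * 1000 / 3600
m_dot = 297.6 kg/s


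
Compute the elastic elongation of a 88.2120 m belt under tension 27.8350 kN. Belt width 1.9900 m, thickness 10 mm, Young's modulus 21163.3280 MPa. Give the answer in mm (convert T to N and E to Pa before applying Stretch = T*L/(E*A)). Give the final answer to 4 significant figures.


A = 1.9900 * 0.01 = 0.01990 m^2
Stretch = 27.8350*1000 * 88.2120 / (21163.3280e6 * 0.01990) * 1000
Stretch = 5.830 mm


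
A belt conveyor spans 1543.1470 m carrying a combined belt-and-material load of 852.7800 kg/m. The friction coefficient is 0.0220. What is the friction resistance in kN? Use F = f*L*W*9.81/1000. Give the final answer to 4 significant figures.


F = 0.0220 * 1543.1470 * 852.7800 * 9.81 / 1000
F = 284.0 kN


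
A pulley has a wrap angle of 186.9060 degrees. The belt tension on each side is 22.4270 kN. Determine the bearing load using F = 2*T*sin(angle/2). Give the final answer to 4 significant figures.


F = 2 * 22.4270 * sin(186.9060/2 deg)
F = 44.77 kN


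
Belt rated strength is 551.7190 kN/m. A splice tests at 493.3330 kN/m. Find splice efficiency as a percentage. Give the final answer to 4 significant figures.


Eff = 493.3330 / 551.7190 * 100
Eff = 89.42 %


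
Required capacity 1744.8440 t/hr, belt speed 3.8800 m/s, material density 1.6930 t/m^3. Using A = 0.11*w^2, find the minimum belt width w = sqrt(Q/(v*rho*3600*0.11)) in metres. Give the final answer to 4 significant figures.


A_req = 1744.8440 / (3.8800 * 1.6930 * 3600) = 0.0737845 m^2
w = sqrt(0.0737845 / 0.11)
w = 0.8190 m


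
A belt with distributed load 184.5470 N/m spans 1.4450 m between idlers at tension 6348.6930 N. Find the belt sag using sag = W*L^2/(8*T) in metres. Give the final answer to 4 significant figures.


sag = 184.5470 * 1.4450^2 / (8 * 6348.6930)
sag = 0.007587 m


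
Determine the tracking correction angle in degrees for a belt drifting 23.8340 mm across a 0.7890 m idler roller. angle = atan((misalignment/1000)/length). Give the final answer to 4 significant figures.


misalign_m = 23.8340 / 1000 = 0.023834 m
angle = atan(0.023834 / 0.7890)
angle = 1.730 deg


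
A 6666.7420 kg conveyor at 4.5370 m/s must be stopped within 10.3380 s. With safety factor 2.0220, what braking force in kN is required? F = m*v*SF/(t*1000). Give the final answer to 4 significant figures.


F = 6666.7420 * 4.5370 / 10.3380 * 2.0220 / 1000
F = 5.916 kN


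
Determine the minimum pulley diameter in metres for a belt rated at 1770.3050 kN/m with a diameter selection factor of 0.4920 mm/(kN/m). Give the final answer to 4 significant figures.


D = 1770.3050 * 0.4920 / 1000
D = 0.8710 m


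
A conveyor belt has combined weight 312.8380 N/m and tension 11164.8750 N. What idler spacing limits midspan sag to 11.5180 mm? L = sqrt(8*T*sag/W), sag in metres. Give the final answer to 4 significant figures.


sag = 11.5180/1000 = 0.011518 m
L = sqrt(8 * 11164.8750 * 0.011518 / 312.8380)
L = 1.813 m


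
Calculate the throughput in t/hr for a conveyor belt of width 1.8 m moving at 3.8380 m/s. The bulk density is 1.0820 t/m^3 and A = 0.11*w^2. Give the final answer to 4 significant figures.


A = 0.11 * 1.8^2 = 0.3564 m^2
C = 0.3564 * 3.8380 * 1.0820 * 3600
C = 5328 t/hr


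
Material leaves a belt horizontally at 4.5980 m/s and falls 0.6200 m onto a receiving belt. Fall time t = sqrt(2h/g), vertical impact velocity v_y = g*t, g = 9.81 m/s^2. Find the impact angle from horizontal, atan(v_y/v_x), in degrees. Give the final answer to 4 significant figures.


t = sqrt(2*0.6200/9.81) = 0.35553 s
v_y = 9.81 * 0.35553 = 3.48775 m/s
angle = atan(3.48775 / 4.5980) = 37.18 deg


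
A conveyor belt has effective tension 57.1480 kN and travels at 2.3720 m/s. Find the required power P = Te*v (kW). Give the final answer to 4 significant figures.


P = Te * v = 57.1480 * 2.3720
P = 135.6 kW


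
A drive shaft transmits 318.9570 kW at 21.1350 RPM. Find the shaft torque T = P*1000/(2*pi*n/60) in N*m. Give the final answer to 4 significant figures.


omega = 2*pi*21.1350/60 = 2.21325 rad/s
T = 318.9570*1000 / 2.21325
T = 144100 N*m


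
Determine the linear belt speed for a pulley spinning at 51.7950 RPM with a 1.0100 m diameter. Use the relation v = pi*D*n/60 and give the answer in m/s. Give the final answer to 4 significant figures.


v = pi * 1.0100 * 51.7950 / 60
v = 2.739 m/s


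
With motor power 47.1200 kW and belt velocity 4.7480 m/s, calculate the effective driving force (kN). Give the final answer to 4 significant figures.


Te = P / v = 47.1200 / 4.7480
Te = 9.924 kN


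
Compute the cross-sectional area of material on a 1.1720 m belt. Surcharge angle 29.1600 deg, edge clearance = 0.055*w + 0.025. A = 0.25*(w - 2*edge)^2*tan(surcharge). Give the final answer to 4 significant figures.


edge = 0.055*1.1720 + 0.025 = 0.08946 m
ew = 1.1720 - 2*0.08946 = 0.99308 m
A = 0.25 * 0.99308^2 * tan(29.1600 deg)
A = 0.1376 m^2


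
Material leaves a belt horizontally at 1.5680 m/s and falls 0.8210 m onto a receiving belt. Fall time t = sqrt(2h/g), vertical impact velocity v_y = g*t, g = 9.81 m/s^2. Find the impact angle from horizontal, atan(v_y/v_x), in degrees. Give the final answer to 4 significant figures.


t = sqrt(2*0.8210/9.81) = 0.409121 s
v_y = 9.81 * 0.409121 = 4.01348 m/s
angle = atan(4.01348 / 1.5680) = 68.66 deg


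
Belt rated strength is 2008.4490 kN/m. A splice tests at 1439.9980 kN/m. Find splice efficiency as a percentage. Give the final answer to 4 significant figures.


Eff = 1439.9980 / 2008.4490 * 100
Eff = 71.70 %


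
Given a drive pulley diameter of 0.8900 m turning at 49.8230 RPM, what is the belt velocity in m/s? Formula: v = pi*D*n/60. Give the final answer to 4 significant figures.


v = pi * 0.8900 * 49.8230 / 60
v = 2.322 m/s


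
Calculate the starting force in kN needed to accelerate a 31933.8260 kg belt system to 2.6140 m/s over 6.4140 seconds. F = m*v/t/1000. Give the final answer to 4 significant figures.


F = 31933.8260 * 2.6140 / 6.4140 / 1000
F = 13.01 kN


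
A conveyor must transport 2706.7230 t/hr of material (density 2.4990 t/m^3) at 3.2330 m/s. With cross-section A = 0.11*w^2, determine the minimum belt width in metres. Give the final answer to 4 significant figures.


A_req = 2706.7230 / (3.2330 * 2.4990 * 3600) = 0.0930614 m^2
w = sqrt(0.0930614 / 0.11)
w = 0.9198 m


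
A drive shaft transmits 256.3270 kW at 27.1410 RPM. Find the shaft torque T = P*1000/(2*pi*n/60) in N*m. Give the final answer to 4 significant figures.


omega = 2*pi*27.1410/60 = 2.8422 rad/s
T = 256.3270*1000 / 2.8422
T = 90190 N*m


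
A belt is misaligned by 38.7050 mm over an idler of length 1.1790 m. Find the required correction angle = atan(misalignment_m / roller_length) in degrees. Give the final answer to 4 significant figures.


misalign_m = 38.7050 / 1000 = 0.038705 m
angle = atan(0.038705 / 1.1790)
angle = 1.880 deg


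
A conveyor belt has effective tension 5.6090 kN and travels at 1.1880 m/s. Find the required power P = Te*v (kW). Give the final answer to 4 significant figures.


P = Te * v = 5.6090 * 1.1880
P = 6.663 kW


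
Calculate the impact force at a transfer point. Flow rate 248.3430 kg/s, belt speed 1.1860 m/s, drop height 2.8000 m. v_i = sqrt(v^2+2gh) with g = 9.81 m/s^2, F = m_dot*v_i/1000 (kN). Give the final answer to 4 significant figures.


v_i = sqrt(1.1860^2 + 2*9.81*2.8000) = 7.50617 m/s
F = 248.3430 * 7.50617 / 1000
F = 1.864 kN


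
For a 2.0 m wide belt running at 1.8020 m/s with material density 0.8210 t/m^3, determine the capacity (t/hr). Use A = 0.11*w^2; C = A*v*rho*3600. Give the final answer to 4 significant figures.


A = 0.11 * 2.0^2 = 0.44 m^2
C = 0.44 * 1.8020 * 0.8210 * 3600
C = 2343 t/hr


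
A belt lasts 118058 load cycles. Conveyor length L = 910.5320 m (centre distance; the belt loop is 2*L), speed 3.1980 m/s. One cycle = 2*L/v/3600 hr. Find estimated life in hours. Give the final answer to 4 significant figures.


cycle_time = 2 * 910.5320 / 3.1980 / 3600 = 0.158177 hr
life = 118058 * 0.158177 = 18670 hours


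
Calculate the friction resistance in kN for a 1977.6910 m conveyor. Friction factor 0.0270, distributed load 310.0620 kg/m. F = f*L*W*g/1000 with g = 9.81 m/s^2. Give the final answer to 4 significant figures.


F = 0.0270 * 1977.6910 * 310.0620 * 9.81 / 1000
F = 162.4 kN


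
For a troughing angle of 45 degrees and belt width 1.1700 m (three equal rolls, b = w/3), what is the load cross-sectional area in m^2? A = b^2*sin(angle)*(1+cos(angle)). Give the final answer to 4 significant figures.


b = 1.1700/3 = 0.39 m
A = 0.39^2 * sin(45 deg) * (1 + cos(45 deg))
A = 0.1836 m^2


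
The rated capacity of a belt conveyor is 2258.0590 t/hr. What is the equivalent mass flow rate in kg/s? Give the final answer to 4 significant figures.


m_dot = 2258.0590 * 1000 / 3600
m_dot = 627.2 kg/s


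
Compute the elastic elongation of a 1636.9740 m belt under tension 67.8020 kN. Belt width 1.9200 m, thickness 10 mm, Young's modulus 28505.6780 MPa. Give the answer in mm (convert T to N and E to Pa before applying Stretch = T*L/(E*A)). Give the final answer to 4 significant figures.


A = 1.9200 * 0.01 = 0.01920 m^2
Stretch = 67.8020*1000 * 1636.9740 / (28505.6780e6 * 0.01920) * 1000
Stretch = 202.8 mm


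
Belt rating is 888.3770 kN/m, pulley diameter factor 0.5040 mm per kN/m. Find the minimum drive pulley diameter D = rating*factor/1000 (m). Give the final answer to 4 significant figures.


D = 888.3770 * 0.5040 / 1000
D = 0.4477 m


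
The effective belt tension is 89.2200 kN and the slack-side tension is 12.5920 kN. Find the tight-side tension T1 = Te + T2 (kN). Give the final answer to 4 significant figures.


T1 = Te + T2 = 89.2200 + 12.5920
T1 = 101.8 kN


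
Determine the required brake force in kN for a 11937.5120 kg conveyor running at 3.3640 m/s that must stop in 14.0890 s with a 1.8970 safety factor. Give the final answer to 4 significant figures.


F = 11937.5120 * 3.3640 / 14.0890 * 1.8970 / 1000
F = 5.407 kN


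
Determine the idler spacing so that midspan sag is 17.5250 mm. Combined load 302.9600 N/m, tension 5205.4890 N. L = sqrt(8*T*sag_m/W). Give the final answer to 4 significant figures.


sag = 17.5250/1000 = 0.017525 m
L = sqrt(8 * 5205.4890 * 0.017525 / 302.9600)
L = 1.552 m


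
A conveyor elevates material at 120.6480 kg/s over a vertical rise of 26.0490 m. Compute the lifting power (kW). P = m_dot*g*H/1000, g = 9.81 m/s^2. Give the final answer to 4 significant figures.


P = 120.6480 * 9.81 * 26.0490 / 1000
P = 30.83 kW


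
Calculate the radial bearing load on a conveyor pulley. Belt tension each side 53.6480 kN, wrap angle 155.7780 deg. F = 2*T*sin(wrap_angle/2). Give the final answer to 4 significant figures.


F = 2 * 53.6480 * sin(155.7780/2 deg)
F = 104.9 kN


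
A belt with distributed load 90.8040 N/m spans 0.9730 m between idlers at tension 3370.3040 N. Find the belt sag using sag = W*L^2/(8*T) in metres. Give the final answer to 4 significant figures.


sag = 90.8040 * 0.9730^2 / (8 * 3370.3040)
sag = 0.003188 m


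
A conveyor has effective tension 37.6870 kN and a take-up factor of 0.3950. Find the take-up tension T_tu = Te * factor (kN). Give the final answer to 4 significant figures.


T_tu = 37.6870 * 0.3950
T_tu = 14.89 kN


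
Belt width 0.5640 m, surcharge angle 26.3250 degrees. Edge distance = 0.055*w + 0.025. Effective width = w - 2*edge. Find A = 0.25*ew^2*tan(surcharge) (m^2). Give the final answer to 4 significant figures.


edge = 0.055*0.5640 + 0.025 = 0.05602 m
ew = 0.5640 - 2*0.05602 = 0.45196 m
A = 0.25 * 0.45196^2 * tan(26.3250 deg)
A = 0.02527 m^2


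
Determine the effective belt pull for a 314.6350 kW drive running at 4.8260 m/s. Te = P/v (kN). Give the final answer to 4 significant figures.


Te = P / v = 314.6350 / 4.8260
Te = 65.20 kN


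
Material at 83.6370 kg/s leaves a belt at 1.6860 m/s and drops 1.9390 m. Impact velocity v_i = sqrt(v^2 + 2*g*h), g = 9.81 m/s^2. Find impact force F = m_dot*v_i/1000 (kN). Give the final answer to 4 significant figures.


v_i = sqrt(1.6860^2 + 2*9.81*1.9390) = 6.3942 m/s
F = 83.6370 * 6.3942 / 1000
F = 0.5348 kN


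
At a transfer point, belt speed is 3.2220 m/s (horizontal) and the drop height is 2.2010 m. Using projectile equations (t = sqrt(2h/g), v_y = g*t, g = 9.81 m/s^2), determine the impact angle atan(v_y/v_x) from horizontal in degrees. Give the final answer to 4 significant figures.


t = sqrt(2*2.2010/9.81) = 0.66987 s
v_y = 9.81 * 0.66987 = 6.57142 m/s
angle = atan(6.57142 / 3.2220) = 63.88 deg


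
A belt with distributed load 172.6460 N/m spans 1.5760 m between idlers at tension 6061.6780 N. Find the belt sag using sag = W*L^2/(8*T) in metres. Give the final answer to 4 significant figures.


sag = 172.6460 * 1.5760^2 / (8 * 6061.6780)
sag = 0.008843 m


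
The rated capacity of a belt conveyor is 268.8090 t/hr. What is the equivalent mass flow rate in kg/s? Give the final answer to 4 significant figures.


m_dot = 268.8090 * 1000 / 3600
m_dot = 74.67 kg/s


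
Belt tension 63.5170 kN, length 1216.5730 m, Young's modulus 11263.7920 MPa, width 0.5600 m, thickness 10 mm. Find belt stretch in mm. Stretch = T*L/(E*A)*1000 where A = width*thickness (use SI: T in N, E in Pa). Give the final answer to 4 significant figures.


A = 0.5600 * 0.01 = 0.00560 m^2
Stretch = 63.5170*1000 * 1216.5730 / (11263.7920e6 * 0.00560) * 1000
Stretch = 1225 mm


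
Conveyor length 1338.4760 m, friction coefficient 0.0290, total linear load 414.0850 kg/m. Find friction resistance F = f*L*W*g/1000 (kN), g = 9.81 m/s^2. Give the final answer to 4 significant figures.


F = 0.0290 * 1338.4760 * 414.0850 * 9.81 / 1000
F = 157.7 kN


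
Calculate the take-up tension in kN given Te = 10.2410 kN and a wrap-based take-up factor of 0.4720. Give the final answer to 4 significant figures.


T_tu = 10.2410 * 0.4720
T_tu = 4.834 kN


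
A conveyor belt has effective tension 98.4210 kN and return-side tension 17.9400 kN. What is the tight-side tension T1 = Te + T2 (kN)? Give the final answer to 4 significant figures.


T1 = Te + T2 = 98.4210 + 17.9400
T1 = 116.4 kN


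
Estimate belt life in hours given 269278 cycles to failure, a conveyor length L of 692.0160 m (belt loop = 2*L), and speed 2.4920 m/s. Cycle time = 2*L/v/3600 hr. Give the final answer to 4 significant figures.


cycle_time = 2 * 692.0160 / 2.4920 / 3600 = 0.154275 hr
life = 269278 * 0.154275 = 41540 hours


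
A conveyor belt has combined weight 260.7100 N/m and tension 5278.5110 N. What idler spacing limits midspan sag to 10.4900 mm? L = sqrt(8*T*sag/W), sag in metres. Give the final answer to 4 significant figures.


sag = 10.4900/1000 = 0.010490 m
L = sqrt(8 * 5278.5110 * 0.010490 / 260.7100)
L = 1.303 m


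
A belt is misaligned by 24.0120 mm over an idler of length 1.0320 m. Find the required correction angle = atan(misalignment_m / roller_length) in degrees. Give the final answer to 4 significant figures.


misalign_m = 24.0120 / 1000 = 0.024012 m
angle = atan(0.024012 / 1.0320)
angle = 1.333 deg


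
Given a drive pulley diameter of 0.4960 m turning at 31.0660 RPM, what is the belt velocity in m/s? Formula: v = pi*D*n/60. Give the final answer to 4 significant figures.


v = pi * 0.4960 * 31.0660 / 60
v = 0.8068 m/s


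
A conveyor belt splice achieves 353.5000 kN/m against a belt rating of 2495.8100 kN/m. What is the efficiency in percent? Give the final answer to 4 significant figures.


Eff = 353.5000 / 2495.8100 * 100
Eff = 14.16 %


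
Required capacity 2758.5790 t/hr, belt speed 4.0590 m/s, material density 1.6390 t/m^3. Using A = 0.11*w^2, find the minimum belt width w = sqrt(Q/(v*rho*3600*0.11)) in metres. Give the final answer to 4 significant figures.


A_req = 2758.5790 / (4.0590 * 1.6390 * 3600) = 0.115182 m^2
w = sqrt(0.115182 / 0.11)
w = 1.023 m


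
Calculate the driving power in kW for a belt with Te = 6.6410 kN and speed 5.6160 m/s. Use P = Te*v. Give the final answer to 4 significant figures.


P = Te * v = 6.6410 * 5.6160
P = 37.30 kW


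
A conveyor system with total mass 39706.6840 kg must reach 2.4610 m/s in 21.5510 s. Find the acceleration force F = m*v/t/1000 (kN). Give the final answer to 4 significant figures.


F = 39706.6840 * 2.4610 / 21.5510 / 1000
F = 4.534 kN


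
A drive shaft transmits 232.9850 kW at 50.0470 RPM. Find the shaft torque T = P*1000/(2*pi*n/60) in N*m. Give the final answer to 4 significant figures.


omega = 2*pi*50.0470/60 = 5.24091 rad/s
T = 232.9850*1000 / 5.24091
T = 44460 N*m


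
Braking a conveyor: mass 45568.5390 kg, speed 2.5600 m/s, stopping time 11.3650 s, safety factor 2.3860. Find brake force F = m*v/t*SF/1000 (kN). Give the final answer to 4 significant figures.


F = 45568.5390 * 2.5600 / 11.3650 * 2.3860 / 1000
F = 24.49 kN


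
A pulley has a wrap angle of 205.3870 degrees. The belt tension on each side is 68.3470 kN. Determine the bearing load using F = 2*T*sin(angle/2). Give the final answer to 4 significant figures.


F = 2 * 68.3470 * sin(205.3870/2 deg)
F = 133.4 kN


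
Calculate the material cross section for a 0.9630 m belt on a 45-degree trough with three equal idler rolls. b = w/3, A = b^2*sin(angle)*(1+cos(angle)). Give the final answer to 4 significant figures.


b = 0.9630/3 = 0.321 m
A = 0.321^2 * sin(45 deg) * (1 + cos(45 deg))
A = 0.1244 m^2


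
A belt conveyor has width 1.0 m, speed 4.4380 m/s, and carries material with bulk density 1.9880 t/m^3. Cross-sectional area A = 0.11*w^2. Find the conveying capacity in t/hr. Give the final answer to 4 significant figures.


A = 0.11 * 1.0^2 = 0.11 m^2
C = 0.11 * 4.4380 * 1.9880 * 3600
C = 3494 t/hr


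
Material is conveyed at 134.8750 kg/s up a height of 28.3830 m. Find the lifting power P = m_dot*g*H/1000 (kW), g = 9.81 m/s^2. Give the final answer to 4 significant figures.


P = 134.8750 * 9.81 * 28.3830 / 1000
P = 37.55 kW


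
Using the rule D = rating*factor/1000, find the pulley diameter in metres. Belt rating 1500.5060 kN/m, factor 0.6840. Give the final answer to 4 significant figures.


D = 1500.5060 * 0.6840 / 1000
D = 1.026 m


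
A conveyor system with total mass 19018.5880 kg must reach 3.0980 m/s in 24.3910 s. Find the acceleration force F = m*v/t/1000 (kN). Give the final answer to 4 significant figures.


F = 19018.5880 * 3.0980 / 24.3910 / 1000
F = 2.416 kN


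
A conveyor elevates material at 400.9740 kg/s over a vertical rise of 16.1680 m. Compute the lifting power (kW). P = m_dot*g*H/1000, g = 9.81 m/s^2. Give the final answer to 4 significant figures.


P = 400.9740 * 9.81 * 16.1680 / 1000
P = 63.60 kW


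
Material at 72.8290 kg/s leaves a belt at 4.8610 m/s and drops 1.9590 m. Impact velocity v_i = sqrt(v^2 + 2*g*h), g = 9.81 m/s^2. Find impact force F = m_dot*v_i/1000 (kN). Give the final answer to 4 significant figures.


v_i = sqrt(4.8610^2 + 2*9.81*1.9590) = 7.87813 m/s
F = 72.8290 * 7.87813 / 1000
F = 0.5738 kN


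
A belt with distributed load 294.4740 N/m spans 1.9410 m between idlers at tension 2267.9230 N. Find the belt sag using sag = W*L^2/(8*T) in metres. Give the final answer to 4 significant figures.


sag = 294.4740 * 1.9410^2 / (8 * 2267.9230)
sag = 0.06115 m


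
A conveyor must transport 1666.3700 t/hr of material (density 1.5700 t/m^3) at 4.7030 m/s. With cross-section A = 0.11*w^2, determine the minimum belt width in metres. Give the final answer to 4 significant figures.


A_req = 1666.3700 / (4.7030 * 1.5700 * 3600) = 0.0626894 m^2
w = sqrt(0.0626894 / 0.11)
w = 0.7549 m


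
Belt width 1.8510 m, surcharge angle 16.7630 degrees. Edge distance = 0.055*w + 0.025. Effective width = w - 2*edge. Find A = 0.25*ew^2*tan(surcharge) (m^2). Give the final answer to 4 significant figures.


edge = 0.055*1.8510 + 0.025 = 0.126805 m
ew = 1.8510 - 2*0.126805 = 1.59739 m
A = 0.25 * 1.59739^2 * tan(16.7630 deg)
A = 0.1921 m^2
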